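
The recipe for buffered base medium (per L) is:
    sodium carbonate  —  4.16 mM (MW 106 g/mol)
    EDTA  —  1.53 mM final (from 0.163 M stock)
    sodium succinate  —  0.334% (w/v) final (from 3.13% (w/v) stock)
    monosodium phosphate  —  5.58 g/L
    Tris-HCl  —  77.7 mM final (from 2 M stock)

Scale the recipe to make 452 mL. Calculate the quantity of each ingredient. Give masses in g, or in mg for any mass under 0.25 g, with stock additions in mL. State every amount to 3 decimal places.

sodium carbonate 199.314 mg; EDTA 4.243 mL; sodium succinate 48.233 mL; monosodium phosphate 2.522 g; Tris-HCl 17.560 mL

Working volume: 452 mL = 0.452 L.
sodium carbonate: 4.16 mmol/L × 106 mg/mmol × 0.452 L = 199.314 mg
EDTA: V = C2·V2/C1 = 1.53 mM × 452 mL ÷ 163 mM = 4.243 mL
sodium succinate: V = C2·V2/C1 = 0.334% ÷ 3.13% × 452 mL = 48.233 mL
monosodium phosphate: 5.58 g/L × 0.452 L = 2.522 g
Tris-HCl: V = C2·V2/C1 = 77.7 mM × 452 mL ÷ 2000 mM = 17.560 mL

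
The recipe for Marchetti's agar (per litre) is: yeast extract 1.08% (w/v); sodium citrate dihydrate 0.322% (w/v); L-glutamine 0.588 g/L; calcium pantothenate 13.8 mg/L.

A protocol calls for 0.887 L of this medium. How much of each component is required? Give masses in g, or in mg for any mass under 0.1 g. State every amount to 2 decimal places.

Scale factor relative to 1 L: 0.887.
yeast extract: 1.08 g per 100 mL × 887 mL ÷ 100 = 9.58 g
sodium citrate dihydrate: 0.322 g per 100 mL × 887 mL ÷ 100 = 2.86 g
L-glutamine: 0.588 g/L × 0.887 L = 0.52 g
calcium pantothenate: 13.8 mg/L × 0.887 L = 12.24 mg

yeast extract 9.58 g; sodium citrate dihydrate 2.86 g; L-glutamine 0.52 g; calcium pantothenate 12.24 mg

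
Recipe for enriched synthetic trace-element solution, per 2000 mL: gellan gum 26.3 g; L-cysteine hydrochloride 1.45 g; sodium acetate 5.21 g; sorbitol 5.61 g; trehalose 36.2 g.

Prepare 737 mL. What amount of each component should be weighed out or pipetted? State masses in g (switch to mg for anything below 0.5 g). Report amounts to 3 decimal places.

gellan gum 9.692 g; L-cysteine hydrochloride 0.534 g; sodium acetate 1.920 g; sorbitol 2.067 g; trehalose 13.340 g

Ratio of target to recipe volume: 737 / 2000 = 0.3685.
gellan gum: 26.3 g × (737 mL / 2000 mL) = 9.692 g
L-cysteine hydrochloride: 1.45 g × (737 mL / 2000 mL) = 0.534 g
sodium acetate: 5.21 g × (737 mL / 2000 mL) = 1.920 g
sorbitol: 5.61 g × (737 mL / 2000 mL) = 2.067 g
trehalose: 36.2 g × (737 mL / 2000 mL) = 13.340 g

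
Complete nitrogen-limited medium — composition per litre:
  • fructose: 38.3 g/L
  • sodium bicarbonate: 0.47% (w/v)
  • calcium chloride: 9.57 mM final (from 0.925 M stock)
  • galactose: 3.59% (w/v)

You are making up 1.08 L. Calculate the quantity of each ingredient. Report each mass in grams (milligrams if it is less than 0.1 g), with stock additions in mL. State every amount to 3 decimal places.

Scale factor relative to 1 L: 1.08.
fructose: 38.3 g/L × 1.08 L = 41.364 g
sodium bicarbonate: 0.47% w/v = 4.7 g/L → 4.7 × 1.08 L = 5.076 g
calcium chloride: V = C2·V2/C1 = 9.57 mM × 1080 mL ÷ 925 mM = 11.174 mL
galactose: 3.59 g per 100 mL × 1080 mL ÷ 100 = 38.772 g

fructose 41.364 g; sodium bicarbonate 5.076 g; calcium chloride 11.174 mL; galactose 38.772 g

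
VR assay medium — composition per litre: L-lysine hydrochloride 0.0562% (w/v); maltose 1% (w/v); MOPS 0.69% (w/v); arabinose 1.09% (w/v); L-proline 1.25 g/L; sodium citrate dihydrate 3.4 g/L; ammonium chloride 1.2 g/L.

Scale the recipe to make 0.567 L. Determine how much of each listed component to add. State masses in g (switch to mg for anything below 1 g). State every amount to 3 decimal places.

L-lysine hydrochloride 318.654 mg; maltose 5.670 g; MOPS 3.912 g; arabinose 6.180 g; L-proline 708.750 mg; sodium citrate dihydrate 1.928 g; ammonium chloride 680.400 mg

Scale factor relative to 1 L: 0.567.
L-lysine hydrochloride: 0.0562% w/v = 0.562 g/L → 0.562 × 0.567 L = 0.318654 g = 318.654 mg
maltose: 1% w/v = 10 g/L → 10 × 0.567 L = 5.670 g
MOPS: 0.69% w/v = 6.9 g/L → 6.9 × 0.567 L = 3.912 g
arabinose: 1.09% w/v = 10.9 g/L → 10.9 × 0.567 L = 6.180 g
L-proline: 1.25 g/L × 0.567 L = 0.70875 g = 708.750 mg
sodium citrate dihydrate: 3.4 g/L × 0.567 L = 1.928 g
ammonium chloride: 1.2 g/L × 0.567 L = 0.6804 g = 680.400 mg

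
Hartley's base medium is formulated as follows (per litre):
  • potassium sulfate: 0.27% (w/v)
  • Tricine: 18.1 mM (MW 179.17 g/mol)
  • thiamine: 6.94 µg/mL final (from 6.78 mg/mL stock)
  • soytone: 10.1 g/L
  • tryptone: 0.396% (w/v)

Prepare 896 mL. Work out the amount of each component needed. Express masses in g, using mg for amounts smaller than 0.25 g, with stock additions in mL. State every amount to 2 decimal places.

Working volume: 896 mL = 0.896 L.
potassium sulfate: 0.27 g per 100 mL × 896 mL ÷ 100 = 2.42 g
Tricine: 18.1 mmol/L × 179.17 g/mol × 0.896 L ÷ 1000 = 2.91 g
thiamine: dilute stock: 6.94 µg/mL × 896 mL ÷ 6780 µg/mL = 0.92 mL
soytone: 10.1 g/L × 0.896 L = 9.05 g
tryptone: 0.396% w/v = 3.96 g/L → 3.96 × 0.896 L = 3.55 g

potassium sulfate 2.42 g; Tricine 2.91 g; thiamine 0.92 mL; soytone 9.05 g; tryptone 3.55 g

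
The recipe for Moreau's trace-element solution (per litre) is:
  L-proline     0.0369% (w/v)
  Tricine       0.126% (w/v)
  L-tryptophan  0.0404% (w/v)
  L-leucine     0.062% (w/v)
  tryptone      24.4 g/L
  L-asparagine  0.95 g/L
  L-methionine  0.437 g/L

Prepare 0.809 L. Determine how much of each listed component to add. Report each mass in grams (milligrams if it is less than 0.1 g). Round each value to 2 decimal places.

L-proline 0.30 g; Tricine 1.02 g; L-tryptophan 0.33 g; L-leucine 0.50 g; tryptone 19.74 g; L-asparagine 0.77 g; L-methionine 0.35 g

Working volume: 0.809 L.
L-proline: 0.0369 g per 100 mL × 809 mL ÷ 100 = 0.30 g
Tricine: 0.126 g per 100 mL × 809 mL ÷ 100 = 1.02 g
L-tryptophan: 0.0404 g per 100 mL × 809 mL ÷ 100 = 0.33 g
L-leucine: 0.062 g per 100 mL × 809 mL ÷ 100 = 0.50 g
tryptone: 24.4 g/L × 0.809 L = 19.74 g
L-asparagine: 0.95 g/L × 0.809 L = 0.77 g
L-methionine: 0.437 g/L × 0.809 L = 0.35 g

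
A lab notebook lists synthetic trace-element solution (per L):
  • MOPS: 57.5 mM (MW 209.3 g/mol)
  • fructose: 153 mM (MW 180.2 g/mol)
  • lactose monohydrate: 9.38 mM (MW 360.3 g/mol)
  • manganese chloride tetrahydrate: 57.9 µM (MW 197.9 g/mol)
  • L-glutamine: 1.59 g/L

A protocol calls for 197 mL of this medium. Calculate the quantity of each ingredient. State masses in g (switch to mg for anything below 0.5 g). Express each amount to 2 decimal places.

Working volume: 197 mL = 0.197 L.
MOPS: 57.5 mmol/L × 209.3 g/mol × 0.197 L ÷ 1000 = 2.37 g
fructose: 153 mmol/L × 180.2 g/mol × 0.197 L ÷ 1000 = 5.43 g
lactose monohydrate: 9.38 mmol/L × 360.3 g/mol × 0.197 L ÷ 1000 = 0.67 g
manganese chloride tetrahydrate: 57.9 µmol/L × 197.9 g/mol × 0.197 L ÷ 1000 = 2.26 mg
L-glutamine: 1.59 g/L × 0.197 L = 0.31323 g = 313.23 mg

MOPS 2.37 g; fructose 5.43 g; lactose monohydrate 0.67 g; manganese chloride tetrahydrate 2.26 mg; L-glutamine 313.23 mg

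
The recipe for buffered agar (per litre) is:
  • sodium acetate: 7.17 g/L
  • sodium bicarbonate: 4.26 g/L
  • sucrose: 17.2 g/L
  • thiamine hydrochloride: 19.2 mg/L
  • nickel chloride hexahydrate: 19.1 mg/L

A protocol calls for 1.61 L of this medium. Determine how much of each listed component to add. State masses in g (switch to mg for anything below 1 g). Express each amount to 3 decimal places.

sodium acetate 11.544 g; sodium bicarbonate 6.859 g; sucrose 27.692 g; thiamine hydrochloride 30.912 mg; nickel chloride hexahydrate 30.751 mg

Working volume: 1.61 L.
sodium acetate: 7.17 g/L × 1.61 L = 11.544 g
sodium bicarbonate: 4.26 g/L × 1.61 L = 6.859 g
sucrose: 17.2 g/L × 1.61 L = 27.692 g
thiamine hydrochloride: 19.2 mg/L × 1.61 L = 30.912 mg
nickel chloride hexahydrate: 19.1 mg/L × 1.61 L = 30.751 mg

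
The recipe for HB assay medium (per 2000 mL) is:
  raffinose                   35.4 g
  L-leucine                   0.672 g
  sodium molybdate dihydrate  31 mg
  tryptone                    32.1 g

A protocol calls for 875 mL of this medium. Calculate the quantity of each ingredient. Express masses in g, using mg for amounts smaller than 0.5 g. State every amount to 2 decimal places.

Scale factor = 875 mL / 2000 mL = 0.4375.
raffinose: 35.4 g × (875 mL / 2000 mL) = 15.49 g
L-leucine: 0.672 g × (875 mL / 2000 mL) = 0.294 g = 294.00 mg
sodium molybdate dihydrate: 31 mg × (875 mL / 2000 mL) = 13.56 mg
tryptone: 32.1 g × (875 mL / 2000 mL) = 14.04 g

raffinose 15.49 g; L-leucine 294.00 mg; sodium molybdate dihydrate 13.56 mg; tryptone 14.04 g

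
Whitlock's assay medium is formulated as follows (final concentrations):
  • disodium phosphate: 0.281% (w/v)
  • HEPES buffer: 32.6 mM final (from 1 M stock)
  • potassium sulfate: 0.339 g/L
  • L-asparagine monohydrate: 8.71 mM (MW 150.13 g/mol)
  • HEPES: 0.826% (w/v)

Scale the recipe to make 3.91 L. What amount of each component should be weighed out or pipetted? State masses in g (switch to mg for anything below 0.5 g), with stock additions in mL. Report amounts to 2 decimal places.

disodium phosphate 10.99 g; HEPES buffer 127.47 mL; potassium sulfate 1.33 g; L-asparagine monohydrate 5.11 g; HEPES 32.30 g

Scale factor relative to 1 L: 3.91.
disodium phosphate: 0.281% w/v = 2.81 g/L → 2.81 × 3.91 L = 10.99 g
HEPES buffer: C1V1 = C2V2 → 32.6 mM × 3910 mL ÷ 1000 mM = 127.47 mL
potassium sulfate: 0.339 g/L × 3.91 L = 1.33 g
L-asparagine monohydrate: 8.71 mmol/L × 150.13 g/mol × 3.91 L ÷ 1000 = 5.11 g
HEPES: 0.826 g per 100 mL × 3910 mL ÷ 100 = 32.30 g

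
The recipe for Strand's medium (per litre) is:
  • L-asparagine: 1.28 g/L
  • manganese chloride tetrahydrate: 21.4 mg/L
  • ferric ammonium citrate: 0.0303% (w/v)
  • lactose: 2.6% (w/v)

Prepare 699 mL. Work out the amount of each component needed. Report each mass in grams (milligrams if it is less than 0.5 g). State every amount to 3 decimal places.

Working volume: 699 mL = 0.699 L.
L-asparagine: 1.28 g/L × 0.699 L = 0.895 g
manganese chloride tetrahydrate: 21.4 mg/L × 0.699 L = 14.959 mg
ferric ammonium citrate: 0.0303% w/v = 0.303 g/L → 0.303 × 0.699 L = 0.211797 g = 211.797 mg
lactose: 2.6 g per 100 mL × 699 mL ÷ 100 = 18.174 g

L-asparagine 0.895 g; manganese chloride tetrahydrate 14.959 mg; ferric ammonium citrate 211.797 mg; lactose 18.174 g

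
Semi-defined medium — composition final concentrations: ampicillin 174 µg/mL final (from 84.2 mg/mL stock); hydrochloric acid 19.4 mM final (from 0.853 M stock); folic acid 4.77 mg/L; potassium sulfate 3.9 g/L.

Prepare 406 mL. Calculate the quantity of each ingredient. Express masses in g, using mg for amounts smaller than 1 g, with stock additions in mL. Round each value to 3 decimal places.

Working volume: 406 mL = 0.406 L.
ampicillin: V = C2·V2/C1 = 174 µg/mL × 406 mL ÷ 84200 µg/mL = 0.839 mL
hydrochloric acid: V = C2·V2/C1 = 19.4 mM × 406 mL ÷ 853 mM = 9.234 mL
folic acid: 4.77 mg/L × 0.406 L = 1.937 mg
potassium sulfate: 3.9 g/L × 0.406 L = 1.583 g

ampicillin 0.839 mL; hydrochloric acid 9.234 mL; folic acid 1.937 mg; potassium sulfate 1.583 g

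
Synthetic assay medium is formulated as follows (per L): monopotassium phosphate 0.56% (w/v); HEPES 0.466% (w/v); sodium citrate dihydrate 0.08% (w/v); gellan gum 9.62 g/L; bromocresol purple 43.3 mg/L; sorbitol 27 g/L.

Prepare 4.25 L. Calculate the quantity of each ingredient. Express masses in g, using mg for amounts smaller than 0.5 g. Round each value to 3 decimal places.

Scale factor relative to 1 L: 4.25.
monopotassium phosphate: 0.56% w/v = 5.6 g/L → 5.6 × 4.25 L = 23.800 g
HEPES: 0.466 g per 100 mL × 4250 mL ÷ 100 = 19.805 g
sodium citrate dihydrate: 0.08 g per 100 mL × 4250 mL ÷ 100 = 3.400 g
gellan gum: 9.62 g/L × 4.25 L = 40.885 g
bromocresol purple: 43.3 mg/L × 4.25 L = 184.025 mg
sorbitol: 27 g/L × 4.25 L = 114.750 g

monopotassium phosphate 23.800 g; HEPES 19.805 g; sodium citrate dihydrate 3.400 g; gellan gum 40.885 g; bromocresol purple 184.025 mg; sorbitol 114.750 g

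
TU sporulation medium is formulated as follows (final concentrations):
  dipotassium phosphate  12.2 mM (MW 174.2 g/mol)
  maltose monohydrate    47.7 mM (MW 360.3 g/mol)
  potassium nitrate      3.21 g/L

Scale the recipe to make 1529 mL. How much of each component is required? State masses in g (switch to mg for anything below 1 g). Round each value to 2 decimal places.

Scale factor relative to 1 L: 1.529.
dipotassium phosphate: 12.2 mmol/L × 174.2 g/mol × 1.529 L ÷ 1000 = 3.25 g
maltose monohydrate: 47.7 mmol/L × 360.3 g/mol × 1.529 L ÷ 1000 = 26.28 g
potassium nitrate: 3.21 g/L × 1.529 L = 4.91 g

dipotassium phosphate 3.25 g; maltose monohydrate 26.28 g; potassium nitrate 4.91 g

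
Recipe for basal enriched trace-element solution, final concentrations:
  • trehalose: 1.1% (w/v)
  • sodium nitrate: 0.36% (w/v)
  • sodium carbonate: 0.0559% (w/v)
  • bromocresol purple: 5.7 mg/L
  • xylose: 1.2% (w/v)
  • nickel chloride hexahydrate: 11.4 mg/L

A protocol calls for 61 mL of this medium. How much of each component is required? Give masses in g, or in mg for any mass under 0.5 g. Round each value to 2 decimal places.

Scale factor relative to 1 L: 0.061.
trehalose: 1.1% w/v = 11 g/L → 11 × 0.061 L = 0.67 g
sodium nitrate: 0.36 g per 100 mL × 61 mL ÷ 100 = 0.2196 g = 219.60 mg
sodium carbonate: 0.0559 g per 100 mL × 61 mL ÷ 100 = 0.034099 g = 34.10 mg
bromocresol purple: 5.7 mg/L × 0.061 L = 0.35 mg
xylose: 1.2% w/v = 12 g/L → 12 × 0.061 L = 0.73 g
nickel chloride hexahydrate: 11.4 mg/L × 0.061 L = 0.70 mg

trehalose 0.67 g; sodium nitrate 219.60 mg; sodium carbonate 34.10 mg; bromocresol purple 0.35 mg; xylose 0.73 g; nickel chloride hexahydrate 0.70 mg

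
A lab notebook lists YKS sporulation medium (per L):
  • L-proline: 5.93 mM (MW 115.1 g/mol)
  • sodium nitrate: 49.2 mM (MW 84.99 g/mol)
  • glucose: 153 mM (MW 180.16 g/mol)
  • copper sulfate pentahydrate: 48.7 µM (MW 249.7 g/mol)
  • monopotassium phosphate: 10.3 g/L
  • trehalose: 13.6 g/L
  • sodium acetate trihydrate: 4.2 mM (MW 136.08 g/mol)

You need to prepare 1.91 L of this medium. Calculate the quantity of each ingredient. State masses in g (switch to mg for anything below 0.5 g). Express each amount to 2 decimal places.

Working volume: 1.91 L.
L-proline: 5.93 mmol/L × 115.1 g/mol × 1.91 L ÷ 1000 = 1.30 g
sodium nitrate: 49.2 mmol/L × 84.99 g/mol × 1.91 L ÷ 1000 = 7.99 g
glucose: 153 mmol/L × 180.16 g/mol × 1.91 L ÷ 1000 = 52.65 g
copper sulfate pentahydrate: 48.7 µmol/L × 249.7 g/mol × 1.91 L ÷ 1000 = 23.23 mg
monopotassium phosphate: 10.3 g/L × 1.91 L = 19.67 g
trehalose: 13.6 g/L × 1.91 L = 25.98 g
sodium acetate trihydrate: 4.2 mmol/L × 136.08 g/mol × 1.91 L ÷ 1000 = 1.09 g

L-proline 1.30 g; sodium nitrate 7.99 g; glucose 52.65 g; copper sulfate pentahydrate 23.23 mg; monopotassium phosphate 19.67 g; trehalose 25.98 g; sodium acetate trihydrate 1.09 g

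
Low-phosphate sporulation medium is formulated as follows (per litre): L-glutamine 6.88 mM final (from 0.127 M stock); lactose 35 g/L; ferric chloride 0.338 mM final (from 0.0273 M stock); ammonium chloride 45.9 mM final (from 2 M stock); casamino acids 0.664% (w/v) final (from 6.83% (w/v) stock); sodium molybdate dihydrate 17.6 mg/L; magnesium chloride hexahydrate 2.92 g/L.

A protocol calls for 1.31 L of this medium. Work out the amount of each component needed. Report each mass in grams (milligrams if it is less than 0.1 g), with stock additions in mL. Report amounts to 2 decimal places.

L-glutamine 70.97 mL; lactose 45.85 g; ferric chloride 16.22 mL; ammonium chloride 30.06 mL; casamino acids 127.36 mL; sodium molybdate dihydrate 23.06 mg; magnesium chloride hexahydrate 3.83 g

Scale factor relative to 1 L: 1.31.
L-glutamine: dilute stock: 6.88 mM × 1310 mL ÷ 127 mM = 70.97 mL
lactose: 35 g/L × 1.31 L = 45.85 g
ferric chloride: V = C2·V2/C1 = 0.338 mM × 1310 mL ÷ 27.3 mM = 16.22 mL
ammonium chloride: dilute stock: 45.9 mM × 1310 mL ÷ 2000 mM = 30.06 mL
casamino acids: V = C2·V2/C1 = 0.664% ÷ 6.83% × 1310 mL = 127.36 mL
sodium molybdate dihydrate: 17.6 mg/L × 1.31 L = 23.06 mg
magnesium chloride hexahydrate: 2.92 g/L × 1.31 L = 3.83 g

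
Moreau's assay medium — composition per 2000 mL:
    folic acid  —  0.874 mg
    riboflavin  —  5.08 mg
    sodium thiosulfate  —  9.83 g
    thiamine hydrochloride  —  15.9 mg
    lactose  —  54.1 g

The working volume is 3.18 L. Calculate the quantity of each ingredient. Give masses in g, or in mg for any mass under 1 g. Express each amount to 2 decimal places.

Ratio of target to recipe volume: 3180 / 2000 = 1.59.
folic acid: 0.874 mg × (3180 mL / 2000 mL) = 1.39 mg
riboflavin: 5.08 mg × (3180 mL / 2000 mL) = 8.08 mg
sodium thiosulfate: 9.83 g × (3180 mL / 2000 mL) = 15.63 g
thiamine hydrochloride: 15.9 mg × (3180 mL / 2000 mL) = 25.28 mg
lactose: 54.1 g × (3180 mL / 2000 mL) = 86.02 g

folic acid 1.39 mg; riboflavin 8.08 mg; sodium thiosulfate 15.63 g; thiamine hydrochloride 25.28 mg; lactose 86.02 g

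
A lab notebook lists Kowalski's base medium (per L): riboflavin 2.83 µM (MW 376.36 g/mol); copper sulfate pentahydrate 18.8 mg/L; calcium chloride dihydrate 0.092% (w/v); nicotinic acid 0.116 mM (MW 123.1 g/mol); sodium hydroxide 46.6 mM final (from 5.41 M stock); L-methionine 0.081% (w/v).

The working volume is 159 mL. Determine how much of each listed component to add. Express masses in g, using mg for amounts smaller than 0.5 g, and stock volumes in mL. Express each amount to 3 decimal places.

riboflavin 0.169 mg; copper sulfate pentahydrate 2.989 mg; calcium chloride dihydrate 146.280 mg; nicotinic acid 2.270 mg; sodium hydroxide 1.370 mL; L-methionine 128.790 mg

Target volume = 159 mL = 0.159 L.
riboflavin: 2.83 µmol/L × 376.36 g/mol × 0.159 L ÷ 1000 = 0.169 mg
copper sulfate pentahydrate: 18.8 mg/L × 0.159 L = 2.989 mg
calcium chloride dihydrate: 0.092 g per 100 mL × 159 mL ÷ 100 = 0.14628 g = 146.280 mg
nicotinic acid: 0.116 mmol/L × 123.1 mg/mmol × 0.159 L = 2.270 mg
sodium hydroxide: V = C2·V2/C1 = 46.6 mM × 159 mL ÷ 5410 mM = 1.370 mL
L-methionine: 0.081% w/v = 0.81 g/L → 0.81 × 0.159 L = 0.12879 g = 128.790 mg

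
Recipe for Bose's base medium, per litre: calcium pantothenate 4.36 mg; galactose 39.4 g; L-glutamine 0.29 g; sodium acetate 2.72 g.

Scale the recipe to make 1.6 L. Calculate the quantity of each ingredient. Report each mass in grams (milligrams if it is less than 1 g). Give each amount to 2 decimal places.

Ratio of target to recipe volume: 1600 / 1000 = 1.6.
calcium pantothenate: 4.36 mg × (1600 mL / 1000 mL) = 6.98 mg
galactose: 39.4 g × (1600 mL / 1000 mL) = 63.04 g
L-glutamine: 0.29 g × (1600 mL / 1000 mL) = 0.464 g = 464.00 mg
sodium acetate: 2.72 g × (1600 mL / 1000 mL) = 4.35 g

calcium pantothenate 6.98 mg; galactose 63.04 g; L-glutamine 464.00 mg; sodium acetate 4.35 g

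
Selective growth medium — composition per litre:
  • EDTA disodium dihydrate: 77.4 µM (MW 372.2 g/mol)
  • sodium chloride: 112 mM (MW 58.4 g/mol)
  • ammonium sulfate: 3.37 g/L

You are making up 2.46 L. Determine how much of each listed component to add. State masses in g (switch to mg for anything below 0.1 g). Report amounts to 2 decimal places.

EDTA disodium dihydrate 70.87 mg; sodium chloride 16.09 g; ammonium sulfate 8.29 g

Working volume: 2.46 L.
EDTA disodium dihydrate: 77.4 µmol/L × 372.2 g/mol × 2.46 L ÷ 1000 = 70.87 mg
sodium chloride: 112 mmol/L × 58.4 g/mol × 2.46 L ÷ 1000 = 16.09 g
ammonium sulfate: 3.37 g/L × 2.46 L = 8.29 g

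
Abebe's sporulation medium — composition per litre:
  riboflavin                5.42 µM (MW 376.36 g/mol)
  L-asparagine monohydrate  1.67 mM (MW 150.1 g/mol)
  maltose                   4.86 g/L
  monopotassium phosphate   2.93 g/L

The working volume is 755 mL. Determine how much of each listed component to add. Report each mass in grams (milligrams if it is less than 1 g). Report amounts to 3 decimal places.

Target volume = 755 mL = 0.755 L.
riboflavin: 5.42 µmol/L × 376.36 g/mol × 0.755 L ÷ 1000 = 1.540 mg
L-asparagine monohydrate: 1.67 mmol/L × 150.1 mg/mmol × 0.755 L = 189.254 mg
maltose: 4.86 g/L × 0.755 L = 3.669 g
monopotassium phosphate: 2.93 g/L × 0.755 L = 2.212 g

riboflavin 1.540 mg; L-asparagine monohydrate 189.254 mg; maltose 3.669 g; monopotassium phosphate 2.212 g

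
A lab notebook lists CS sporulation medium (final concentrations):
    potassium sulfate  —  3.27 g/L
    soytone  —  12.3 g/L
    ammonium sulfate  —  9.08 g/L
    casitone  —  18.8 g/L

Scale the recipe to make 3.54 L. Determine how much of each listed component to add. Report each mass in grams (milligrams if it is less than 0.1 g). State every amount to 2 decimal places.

potassium sulfate 11.58 g; soytone 43.54 g; ammonium sulfate 32.14 g; casitone 66.55 g

Working volume: 3.54 L.
potassium sulfate: 3.27 g/L × 3.54 L = 11.58 g
soytone: 12.3 g/L × 3.54 L = 43.54 g
ammonium sulfate: 9.08 g/L × 3.54 L = 32.14 g
casitone: 18.8 g/L × 3.54 L = 66.55 g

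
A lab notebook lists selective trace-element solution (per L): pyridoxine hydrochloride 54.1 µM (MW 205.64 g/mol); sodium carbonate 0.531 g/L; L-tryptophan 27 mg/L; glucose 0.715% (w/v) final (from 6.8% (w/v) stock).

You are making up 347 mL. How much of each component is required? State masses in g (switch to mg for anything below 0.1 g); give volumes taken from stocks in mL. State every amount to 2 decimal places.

Working volume: 347 mL = 0.347 L.
pyridoxine hydrochloride: 54.1 µmol/L × 205.64 g/mol × 0.347 L ÷ 1000 = 3.86 mg
sodium carbonate: 0.531 g/L × 0.347 L = 0.18 g
L-tryptophan: 27 mg/L × 0.347 L = 9.37 mg
glucose: dilute stock: 0.715% ÷ 6.8% × 347 mL = 36.49 mL

pyridoxine hydrochloride 3.86 mg; sodium carbonate 0.18 g; L-tryptophan 9.37 mg; glucose 36.49 mL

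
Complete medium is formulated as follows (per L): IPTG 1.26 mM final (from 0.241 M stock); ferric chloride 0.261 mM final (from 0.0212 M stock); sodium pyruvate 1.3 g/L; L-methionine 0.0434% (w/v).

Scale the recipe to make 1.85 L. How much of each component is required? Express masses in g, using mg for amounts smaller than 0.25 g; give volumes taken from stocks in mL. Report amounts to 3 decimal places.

Scale factor relative to 1 L: 1.85.
IPTG: C1V1 = C2V2 → 1.26 mM × 1850 mL ÷ 241 mM = 9.672 mL
ferric chloride: V = C2·V2/C1 = 0.261 mM × 1850 mL ÷ 21.2 mM = 22.776 mL
sodium pyruvate: 1.3 g/L × 1.85 L = 2.405 g
L-methionine: 0.0434 g per 100 mL × 1850 mL ÷ 100 = 0.803 g

IPTG 9.672 mL; ferric chloride 22.776 mL; sodium pyruvate 2.405 g; L-methionine 0.803 g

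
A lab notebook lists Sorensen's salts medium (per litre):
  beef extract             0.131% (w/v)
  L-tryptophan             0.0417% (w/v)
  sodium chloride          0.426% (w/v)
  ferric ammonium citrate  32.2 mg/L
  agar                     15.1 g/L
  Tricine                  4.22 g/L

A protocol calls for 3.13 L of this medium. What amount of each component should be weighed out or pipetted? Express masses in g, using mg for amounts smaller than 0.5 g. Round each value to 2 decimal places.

beef extract 4.10 g; L-tryptophan 1.31 g; sodium chloride 13.33 g; ferric ammonium citrate 100.79 mg; agar 47.26 g; Tricine 13.21 g

Working volume: 3.13 L.
beef extract: 0.131% w/v = 1.31 g/L → 1.31 × 3.13 L = 4.10 g
L-tryptophan: 0.0417% w/v = 0.417 g/L → 0.417 × 3.13 L = 1.31 g
sodium chloride: 0.426% w/v = 4.26 g/L → 4.26 × 3.13 L = 13.33 g
ferric ammonium citrate: 32.2 mg/L × 3.13 L = 100.79 mg
agar: 15.1 g/L × 3.13 L = 47.26 g
Tricine: 4.22 g/L × 3.13 L = 13.21 g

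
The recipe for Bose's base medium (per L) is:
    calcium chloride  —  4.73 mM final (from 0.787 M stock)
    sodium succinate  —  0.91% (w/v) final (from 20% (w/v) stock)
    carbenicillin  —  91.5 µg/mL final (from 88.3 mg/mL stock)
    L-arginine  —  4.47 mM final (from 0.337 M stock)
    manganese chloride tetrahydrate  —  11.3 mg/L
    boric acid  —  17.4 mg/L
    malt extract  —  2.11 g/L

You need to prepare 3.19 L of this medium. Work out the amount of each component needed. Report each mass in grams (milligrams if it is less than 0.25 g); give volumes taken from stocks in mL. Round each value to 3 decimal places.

Scale factor relative to 1 L: 3.19.
calcium chloride: dilute stock: 4.73 mM × 3190 mL ÷ 787 mM = 19.172 mL
sodium succinate: dilute stock: 0.91% ÷ 20% × 3190 mL = 145.145 mL
carbenicillin: V = C2·V2/C1 = 91.5 µg/mL × 3190 mL ÷ 88300 µg/mL = 3.306 mL
L-arginine: V = C2·V2/C1 = 4.47 mM × 3190 mL ÷ 337 mM = 42.312 mL
manganese chloride tetrahydrate: 11.3 mg/L × 3.19 L = 36.047 mg
boric acid: 17.4 mg/L × 3.19 L = 55.506 mg
malt extract: 2.11 g/L × 3.19 L = 6.731 g

calcium chloride 19.172 mL; sodium succinate 145.145 mL; carbenicillin 3.306 mL; L-arginine 42.312 mL; manganese chloride tetrahydrate 36.047 mg; boric acid 55.506 mg; malt extract 6.731 g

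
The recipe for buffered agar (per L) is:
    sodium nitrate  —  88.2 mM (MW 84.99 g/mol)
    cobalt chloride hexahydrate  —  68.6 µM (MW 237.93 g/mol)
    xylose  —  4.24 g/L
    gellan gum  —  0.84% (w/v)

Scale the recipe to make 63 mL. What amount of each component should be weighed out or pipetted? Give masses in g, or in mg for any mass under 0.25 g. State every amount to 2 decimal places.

Scale factor relative to 1 L: 0.063.
sodium nitrate: 88.2 mmol/L × 84.99 g/mol × 0.063 L ÷ 1000 = 0.47 g
cobalt chloride hexahydrate: 68.6 µmol/L × 237.93 g/mol × 0.063 L ÷ 1000 = 1.03 mg
xylose: 4.24 g/L × 0.063 L = 0.27 g
gellan gum: 0.84 g per 100 mL × 63 mL ÷ 100 = 0.53 g

sodium nitrate 0.47 g; cobalt chloride hexahydrate 1.03 mg; xylose 0.27 g; gellan gum 0.53 g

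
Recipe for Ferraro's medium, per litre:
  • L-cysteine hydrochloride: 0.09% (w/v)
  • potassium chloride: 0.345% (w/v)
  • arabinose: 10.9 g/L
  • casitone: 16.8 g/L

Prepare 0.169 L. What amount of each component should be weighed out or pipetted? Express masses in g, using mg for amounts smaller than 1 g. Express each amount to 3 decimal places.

Working volume: 0.169 L.
L-cysteine hydrochloride: 0.09% w/v = 0.9 g/L → 0.9 × 0.169 L = 0.1521 g = 152.100 mg
potassium chloride: 0.345 g per 100 mL × 169 mL ÷ 100 = 0.58305 g = 583.050 mg
arabinose: 10.9 g/L × 0.169 L = 1.842 g
casitone: 16.8 g/L × 0.169 L = 2.839 g

L-cysteine hydrochloride 152.100 mg; potassium chloride 583.050 mg; arabinose 1.842 g; casitone 2.839 g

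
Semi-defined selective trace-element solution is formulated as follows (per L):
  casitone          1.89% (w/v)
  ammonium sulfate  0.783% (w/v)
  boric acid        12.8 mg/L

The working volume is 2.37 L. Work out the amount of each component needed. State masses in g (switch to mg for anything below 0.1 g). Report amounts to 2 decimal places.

Scale factor relative to 1 L: 2.37.
casitone: 1.89 g per 100 mL × 2370 mL ÷ 100 = 44.79 g
ammonium sulfate: 0.783% w/v = 7.83 g/L → 7.83 × 2.37 L = 18.56 g
boric acid: 12.8 mg/L × 2.37 L = 30.34 mg

casitone 44.79 g; ammonium sulfate 18.56 g; boric acid 30.34 mg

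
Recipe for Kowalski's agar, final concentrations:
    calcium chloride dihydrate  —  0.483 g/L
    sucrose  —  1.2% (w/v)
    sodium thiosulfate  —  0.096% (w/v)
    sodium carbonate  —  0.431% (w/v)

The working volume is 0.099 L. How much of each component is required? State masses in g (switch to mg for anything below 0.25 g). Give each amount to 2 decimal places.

calcium chloride dihydrate 47.82 mg; sucrose 1.19 g; sodium thiosulfate 95.04 mg; sodium carbonate 0.43 g

Working volume: 0.099 L.
calcium chloride dihydrate: 0.483 g/L × 0.099 L = 0.047817 g = 47.82 mg
sucrose: 1.2 g per 100 mL × 99 mL ÷ 100 = 1.19 g
sodium thiosulfate: 0.096% w/v = 0.96 g/L → 0.96 × 0.099 L = 0.09504 g = 95.04 mg
sodium carbonate: 0.431% w/v = 4.31 g/L → 4.31 × 0.099 L = 0.43 g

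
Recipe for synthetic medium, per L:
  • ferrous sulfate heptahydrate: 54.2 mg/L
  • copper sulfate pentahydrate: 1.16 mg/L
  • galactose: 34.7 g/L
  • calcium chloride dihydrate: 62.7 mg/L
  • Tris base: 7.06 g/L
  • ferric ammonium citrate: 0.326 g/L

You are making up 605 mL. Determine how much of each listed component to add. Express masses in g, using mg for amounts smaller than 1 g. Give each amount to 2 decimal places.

ferrous sulfate heptahydrate 32.79 mg; copper sulfate pentahydrate 0.70 mg; galactose 20.99 g; calcium chloride dihydrate 37.93 mg; Tris base 4.27 g; ferric ammonium citrate 197.23 mg

Working volume: 605 mL = 0.605 L.
ferrous sulfate heptahydrate: 54.2 mg/L × 0.605 L = 32.79 mg
copper sulfate pentahydrate: 1.16 mg/L × 0.605 L = 0.70 mg
galactose: 34.7 g/L × 0.605 L = 20.99 g
calcium chloride dihydrate: 62.7 mg/L × 0.605 L = 37.93 mg
Tris base: 7.06 g/L × 0.605 L = 4.27 g
ferric ammonium citrate: 0.326 g/L × 0.605 L = 0.19723 g = 197.23 mg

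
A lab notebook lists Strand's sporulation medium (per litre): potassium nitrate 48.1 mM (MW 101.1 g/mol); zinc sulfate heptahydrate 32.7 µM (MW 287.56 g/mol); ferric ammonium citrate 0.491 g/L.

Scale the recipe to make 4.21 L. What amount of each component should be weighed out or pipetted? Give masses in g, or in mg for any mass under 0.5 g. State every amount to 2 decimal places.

potassium nitrate 20.47 g; zinc sulfate heptahydrate 39.59 mg; ferric ammonium citrate 2.07 g

Working volume: 4.21 L.
potassium nitrate: 48.1 mmol/L × 101.1 g/mol × 4.21 L ÷ 1000 = 20.47 g
zinc sulfate heptahydrate: 32.7 µmol/L × 287.56 g/mol × 4.21 L ÷ 1000 = 39.59 mg
ferric ammonium citrate: 0.491 g/L × 4.21 L = 2.07 g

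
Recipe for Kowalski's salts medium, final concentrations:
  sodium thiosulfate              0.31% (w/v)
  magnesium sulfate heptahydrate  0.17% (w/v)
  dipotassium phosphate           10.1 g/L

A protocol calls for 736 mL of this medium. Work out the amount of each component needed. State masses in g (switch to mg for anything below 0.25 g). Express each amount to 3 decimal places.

Target volume = 736 mL = 0.736 L.
sodium thiosulfate: 0.31 g per 100 mL × 736 mL ÷ 100 = 2.282 g
magnesium sulfate heptahydrate: 0.17 g per 100 mL × 736 mL ÷ 100 = 1.251 g
dipotassium phosphate: 10.1 g/L × 0.736 L = 7.434 g

sodium thiosulfate 2.282 g; magnesium sulfate heptahydrate 1.251 g; dipotassium phosphate 7.434 g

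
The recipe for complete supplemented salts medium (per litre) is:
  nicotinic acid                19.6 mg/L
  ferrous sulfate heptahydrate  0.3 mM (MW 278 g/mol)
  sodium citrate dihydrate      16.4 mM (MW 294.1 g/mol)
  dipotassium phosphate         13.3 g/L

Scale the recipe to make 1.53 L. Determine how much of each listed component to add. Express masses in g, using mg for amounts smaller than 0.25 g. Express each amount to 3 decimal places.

nicotinic acid 29.988 mg; ferrous sulfate heptahydrate 127.602 mg; sodium citrate dihydrate 7.380 g; dipotassium phosphate 20.349 g

Scale factor relative to 1 L: 1.53.
nicotinic acid: 19.6 mg/L × 1.53 L = 29.988 mg
ferrous sulfate heptahydrate: 0.3 mmol/L × 278 mg/mmol × 1.53 L = 127.602 mg
sodium citrate dihydrate: 16.4 mmol/L × 294.1 g/mol × 1.53 L ÷ 1000 = 7.380 g
dipotassium phosphate: 13.3 g/L × 1.53 L = 20.349 g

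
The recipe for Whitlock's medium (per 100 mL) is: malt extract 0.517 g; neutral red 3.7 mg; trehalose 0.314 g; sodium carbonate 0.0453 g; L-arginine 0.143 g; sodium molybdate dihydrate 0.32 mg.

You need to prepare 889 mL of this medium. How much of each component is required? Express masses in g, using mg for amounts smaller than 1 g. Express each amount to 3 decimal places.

Scale factor = 889 mL / 100 mL = 8.89.
malt extract: 0.517 g × (889 mL / 100 mL) = 4.596 g
neutral red: 3.7 mg × (889 mL / 100 mL) = 32.893 mg
trehalose: 0.314 g × (889 mL / 100 mL) = 2.791 g
sodium carbonate: 0.0453 g × (889 mL / 100 mL) = 0.402717 g = 402.717 mg
L-arginine: 0.143 g × (889 mL / 100 mL) = 1.271 g
sodium molybdate dihydrate: 0.32 mg × (889 mL / 100 mL) = 2.845 mg

malt extract 4.596 g; neutral red 32.893 mg; trehalose 2.791 g; sodium carbonate 402.717 mg; L-arginine 1.271 g; sodium molybdate dihydrate 2.845 mg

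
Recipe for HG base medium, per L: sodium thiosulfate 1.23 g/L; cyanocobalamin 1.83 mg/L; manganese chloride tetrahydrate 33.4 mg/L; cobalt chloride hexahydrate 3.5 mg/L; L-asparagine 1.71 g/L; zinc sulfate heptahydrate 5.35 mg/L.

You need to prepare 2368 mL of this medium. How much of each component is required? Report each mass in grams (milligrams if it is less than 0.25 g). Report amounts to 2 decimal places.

sodium thiosulfate 2.91 g; cyanocobalamin 4.33 mg; manganese chloride tetrahydrate 79.09 mg; cobalt chloride hexahydrate 8.29 mg; L-asparagine 4.05 g; zinc sulfate heptahydrate 12.67 mg

Scale factor relative to 1 L: 2.368.
sodium thiosulfate: 1.23 g/L × 2.368 L = 2.91 g
cyanocobalamin: 1.83 mg/L × 2.368 L = 4.33 mg
manganese chloride tetrahydrate: 33.4 mg/L × 2.368 L = 79.09 mg
cobalt chloride hexahydrate: 3.5 mg/L × 2.368 L = 8.29 mg
L-asparagine: 1.71 g/L × 2.368 L = 4.05 g
zinc sulfate heptahydrate: 5.35 mg/L × 2.368 L = 12.67 mg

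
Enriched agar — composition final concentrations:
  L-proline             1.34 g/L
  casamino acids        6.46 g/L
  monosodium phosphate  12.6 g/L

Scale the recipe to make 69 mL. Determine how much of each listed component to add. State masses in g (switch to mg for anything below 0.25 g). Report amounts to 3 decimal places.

L-proline 92.460 mg; casamino acids 0.446 g; monosodium phosphate 0.869 g

Target volume = 69 mL = 0.069 L.
L-proline: 1.34 g/L × 0.069 L = 0.09246 g = 92.460 mg
casamino acids: 6.46 g/L × 0.069 L = 0.446 g
monosodium phosphate: 12.6 g/L × 0.069 L = 0.869 g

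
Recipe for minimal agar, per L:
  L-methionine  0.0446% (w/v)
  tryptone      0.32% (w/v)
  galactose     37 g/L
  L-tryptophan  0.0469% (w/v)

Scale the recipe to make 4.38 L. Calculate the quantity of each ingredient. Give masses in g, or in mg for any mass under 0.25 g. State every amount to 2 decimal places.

L-methionine 1.95 g; tryptone 14.02 g; galactose 162.06 g; L-tryptophan 2.05 g

Scale factor relative to 1 L: 4.38.
L-methionine: 0.0446% w/v = 0.446 g/L → 0.446 × 4.38 L = 1.95 g
tryptone: 0.32 g per 100 mL × 4380 mL ÷ 100 = 14.02 g
galactose: 37 g/L × 4.38 L = 162.06 g
L-tryptophan: 0.0469 g per 100 mL × 4380 mL ÷ 100 = 2.05 g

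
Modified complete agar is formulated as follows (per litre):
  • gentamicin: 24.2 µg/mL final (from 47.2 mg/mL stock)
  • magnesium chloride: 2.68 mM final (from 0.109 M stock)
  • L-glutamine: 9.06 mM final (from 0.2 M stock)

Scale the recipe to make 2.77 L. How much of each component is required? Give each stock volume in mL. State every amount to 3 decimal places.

Working volume: 2.77 L.
gentamicin: C1V1 = C2V2 → 24.2 µg/mL × 2770 mL ÷ 47200 µg/mL = 1.420 mL
magnesium chloride: C1V1 = C2V2 → 2.68 mM × 2770 mL ÷ 109 mM = 68.106 mL
L-glutamine: dilute stock: 9.06 mM × 2770 mL ÷ 200 mM = 125.481 mL

gentamicin 1.420 mL; magnesium chloride 68.106 mL; L-glutamine 125.481 mL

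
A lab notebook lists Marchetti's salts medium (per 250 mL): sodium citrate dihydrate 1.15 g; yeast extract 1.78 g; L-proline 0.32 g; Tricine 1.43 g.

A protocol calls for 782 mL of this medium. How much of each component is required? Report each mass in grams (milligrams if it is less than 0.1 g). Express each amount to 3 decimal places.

sodium citrate dihydrate 3.597 g; yeast extract 5.568 g; L-proline 1.001 g; Tricine 4.473 g

Scale factor = 782 mL / 250 mL = 3.128.
sodium citrate dihydrate: 1.15 g × (782 mL / 250 mL) = 3.597 g
yeast extract: 1.78 g × (782 mL / 250 mL) = 5.568 g
L-proline: 0.32 g × (782 mL / 250 mL) = 1.001 g
Tricine: 1.43 g × (782 mL / 250 mL) = 4.473 g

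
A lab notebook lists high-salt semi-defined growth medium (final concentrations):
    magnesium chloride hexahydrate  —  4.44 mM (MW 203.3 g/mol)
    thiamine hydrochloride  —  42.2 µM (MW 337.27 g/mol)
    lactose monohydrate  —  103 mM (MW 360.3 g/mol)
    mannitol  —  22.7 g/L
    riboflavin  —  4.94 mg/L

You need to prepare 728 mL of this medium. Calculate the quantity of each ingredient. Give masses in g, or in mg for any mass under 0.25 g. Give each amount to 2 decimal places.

magnesium chloride hexahydrate 0.66 g; thiamine hydrochloride 10.36 mg; lactose monohydrate 27.02 g; mannitol 16.53 g; riboflavin 3.60 mg

Target volume = 728 mL = 0.728 L.
magnesium chloride hexahydrate: 4.44 mmol/L × 203.3 g/mol × 0.728 L ÷ 1000 = 0.66 g
thiamine hydrochloride: 42.2 µmol/L × 337.27 g/mol × 0.728 L ÷ 1000 = 10.36 mg
lactose monohydrate: 103 mmol/L × 360.3 g/mol × 0.728 L ÷ 1000 = 27.02 g
mannitol: 22.7 g/L × 0.728 L = 16.53 g
riboflavin: 4.94 mg/L × 0.728 L = 3.60 mg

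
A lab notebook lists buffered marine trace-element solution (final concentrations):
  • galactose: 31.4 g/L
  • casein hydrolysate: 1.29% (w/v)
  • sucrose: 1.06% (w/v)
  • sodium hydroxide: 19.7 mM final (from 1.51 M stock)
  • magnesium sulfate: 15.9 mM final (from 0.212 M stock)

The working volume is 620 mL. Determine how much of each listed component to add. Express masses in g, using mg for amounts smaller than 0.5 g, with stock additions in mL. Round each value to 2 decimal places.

galactose 19.47 g; casein hydrolysate 8.00 g; sucrose 6.57 g; sodium hydroxide 8.09 mL; magnesium sulfate 46.50 mL

Working volume: 620 mL = 0.62 L.
galactose: 31.4 g/L × 0.62 L = 19.47 g
casein hydrolysate: 1.29 g per 100 mL × 620 mL ÷ 100 = 8.00 g
sucrose: 1.06% w/v = 10.6 g/L → 10.6 × 0.62 L = 6.57 g
sodium hydroxide: dilute stock: 19.7 mM × 620 mL ÷ 1510 mM = 8.09 mL
magnesium sulfate: dilute stock: 15.9 mM × 620 mL ÷ 212 mM = 46.50 mL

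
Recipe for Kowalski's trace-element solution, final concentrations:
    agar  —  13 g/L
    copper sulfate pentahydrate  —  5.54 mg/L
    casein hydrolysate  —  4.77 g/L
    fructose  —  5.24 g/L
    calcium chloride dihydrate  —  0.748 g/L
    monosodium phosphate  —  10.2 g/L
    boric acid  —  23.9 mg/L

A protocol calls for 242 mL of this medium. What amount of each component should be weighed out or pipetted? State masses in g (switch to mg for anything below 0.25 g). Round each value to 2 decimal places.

agar 3.15 g; copper sulfate pentahydrate 1.34 mg; casein hydrolysate 1.15 g; fructose 1.27 g; calcium chloride dihydrate 181.02 mg; monosodium phosphate 2.47 g; boric acid 5.78 mg

Working volume: 242 mL = 0.242 L.
agar: 13 g/L × 0.242 L = 3.15 g
copper sulfate pentahydrate: 5.54 mg/L × 0.242 L = 1.34 mg
casein hydrolysate: 4.77 g/L × 0.242 L = 1.15 g
fructose: 5.24 g/L × 0.242 L = 1.27 g
calcium chloride dihydrate: 0.748 g/L × 0.242 L = 0.181016 g = 181.02 mg
monosodium phosphate: 10.2 g/L × 0.242 L = 2.47 g
boric acid: 23.9 mg/L × 0.242 L = 5.78 mg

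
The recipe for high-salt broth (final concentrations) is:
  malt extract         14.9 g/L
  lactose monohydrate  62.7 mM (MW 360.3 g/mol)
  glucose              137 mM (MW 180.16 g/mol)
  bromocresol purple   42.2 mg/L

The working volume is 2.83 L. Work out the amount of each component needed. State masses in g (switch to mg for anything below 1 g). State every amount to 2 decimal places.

Working volume: 2.83 L.
malt extract: 14.9 g/L × 2.83 L = 42.17 g
lactose monohydrate: 62.7 mmol/L × 360.3 g/mol × 2.83 L ÷ 1000 = 63.93 g
glucose: 137 mmol/L × 180.16 g/mol × 2.83 L ÷ 1000 = 69.85 g
bromocresol purple: 42.2 mg/L × 2.83 L = 119.43 mg

malt extract 42.17 g; lactose monohydrate 63.93 g; glucose 69.85 g; bromocresol purple 119.43 mg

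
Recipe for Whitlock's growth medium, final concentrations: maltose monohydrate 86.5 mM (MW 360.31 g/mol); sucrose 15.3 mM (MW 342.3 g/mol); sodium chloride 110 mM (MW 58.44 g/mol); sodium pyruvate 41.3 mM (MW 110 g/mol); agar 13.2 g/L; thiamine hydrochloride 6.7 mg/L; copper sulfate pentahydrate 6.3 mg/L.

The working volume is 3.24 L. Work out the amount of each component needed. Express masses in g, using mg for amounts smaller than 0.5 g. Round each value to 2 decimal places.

maltose monohydrate 100.98 g; sucrose 16.97 g; sodium chloride 20.83 g; sodium pyruvate 14.72 g; agar 42.77 g; thiamine hydrochloride 21.71 mg; copper sulfate pentahydrate 20.41 mg

Working volume: 3.24 L.
maltose monohydrate: 86.5 mmol/L × 360.31 g/mol × 3.24 L ÷ 1000 = 100.98 g
sucrose: 15.3 mmol/L × 342.3 g/mol × 3.24 L ÷ 1000 = 16.97 g
sodium chloride: 110 mmol/L × 58.44 g/mol × 3.24 L ÷ 1000 = 20.83 g
sodium pyruvate: 41.3 mmol/L × 110 g/mol × 3.24 L ÷ 1000 = 14.72 g
agar: 13.2 g/L × 3.24 L = 42.77 g
thiamine hydrochloride: 6.7 mg/L × 3.24 L = 21.71 mg
copper sulfate pentahydrate: 6.3 mg/L × 3.24 L = 20.41 mg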